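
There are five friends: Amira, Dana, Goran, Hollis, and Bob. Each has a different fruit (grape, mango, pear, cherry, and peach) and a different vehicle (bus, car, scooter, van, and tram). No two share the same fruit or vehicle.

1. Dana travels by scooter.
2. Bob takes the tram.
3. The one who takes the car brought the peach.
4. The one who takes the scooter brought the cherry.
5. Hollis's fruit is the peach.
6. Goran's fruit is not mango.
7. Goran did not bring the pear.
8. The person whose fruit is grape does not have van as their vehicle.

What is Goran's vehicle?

bus

Clue 1 rules out scooter for Goran's vehicle.
With clues 1–2, tram is impossible for Goran's vehicle.
With clues 1–5, car is impossible for Goran's vehicle.
With clues 1–8, van is impossible for Goran's vehicle.
That leaves bus.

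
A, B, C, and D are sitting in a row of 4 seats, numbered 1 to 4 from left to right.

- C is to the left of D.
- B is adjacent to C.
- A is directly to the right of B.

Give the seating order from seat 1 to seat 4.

C, B, A, D

From clue 1: C is in {1,2,3}.
From clues 1–2: D is in {3,4}.
From clues 1–3: C → seat 1, B → seat 2, A → seat 3, D → seat 4.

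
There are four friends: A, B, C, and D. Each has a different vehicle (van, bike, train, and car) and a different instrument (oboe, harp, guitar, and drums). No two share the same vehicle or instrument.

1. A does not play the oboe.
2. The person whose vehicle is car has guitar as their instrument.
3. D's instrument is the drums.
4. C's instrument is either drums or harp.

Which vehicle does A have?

With clues 1–4, bike, train, and van are impossible for A's vehicle.
That leaves car.

car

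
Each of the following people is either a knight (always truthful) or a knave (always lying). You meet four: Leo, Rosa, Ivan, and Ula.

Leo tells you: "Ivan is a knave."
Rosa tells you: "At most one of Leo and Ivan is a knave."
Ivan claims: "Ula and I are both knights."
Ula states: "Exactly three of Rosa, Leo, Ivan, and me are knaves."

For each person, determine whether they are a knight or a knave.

Leo: knight, Rosa: knight, Ivan: knave, Ula: knave

Consider Leo. Suppose Leo is a knave.
Then no assignment of the remaining roles makes every statement match its speaker's type — contradiction.
So Leo is a knight.
With that fixed, Rosa's statement is true, so Rosa is a knight.
With that fixed, Ula's statement is false, so Ula is a knave.
With that fixed, Ivan's statement is false, so Ivan is a knave.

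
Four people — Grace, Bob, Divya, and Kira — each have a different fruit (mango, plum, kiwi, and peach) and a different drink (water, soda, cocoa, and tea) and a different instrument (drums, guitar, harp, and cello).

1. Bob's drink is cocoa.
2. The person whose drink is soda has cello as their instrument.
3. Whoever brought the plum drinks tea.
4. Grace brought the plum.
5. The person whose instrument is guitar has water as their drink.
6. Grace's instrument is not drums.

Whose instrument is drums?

With clues 1–5, Divya and Kira are impossible for the one with instrument drums.
With clues 1–6, Grace is impossible for the one with instrument drums.
That leaves Bob.

Bob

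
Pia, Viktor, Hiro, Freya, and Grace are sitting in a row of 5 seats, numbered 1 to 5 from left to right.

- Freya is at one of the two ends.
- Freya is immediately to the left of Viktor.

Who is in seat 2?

Viktor

With clue 1, Freya is ruled out for seat 2.
With clues 1–2, Grace, Hiro, and Pia are ruled out for seat 2.
So seat 2 is Viktor.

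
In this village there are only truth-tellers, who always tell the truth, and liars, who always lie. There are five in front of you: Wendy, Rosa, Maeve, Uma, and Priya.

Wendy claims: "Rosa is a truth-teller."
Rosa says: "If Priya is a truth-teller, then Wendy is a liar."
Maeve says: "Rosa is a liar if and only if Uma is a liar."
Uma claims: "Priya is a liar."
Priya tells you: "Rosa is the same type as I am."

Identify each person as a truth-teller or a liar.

Wendy: truth-teller, Rosa: truth-teller, Maeve: truth-teller, Uma: truth-teller, Priya: liar

Consider Wendy. Suppose Wendy is a liar.
Then no assignment of the remaining roles makes every statement match its speaker's type — contradiction.
So Wendy is a truth-teller.
Consider Rosa. Suppose Rosa is a liar.
Then Wendy's statement comes out false, contradicting Wendy being a truth-teller.
So Rosa is a truth-teller.
Consider Maeve. Suppose Maeve is a liar.
Then no assignment of the remaining roles makes every statement match its speaker's type — contradiction.
So Maeve is a truth-teller.
Consider Uma. Suppose Uma is a liar.
Then Maeve's statement comes out false, contradicting Maeve being a truth-teller.
So Uma is a truth-teller.
Consider Priya. Suppose Priya is a truth-teller.
Then Rosa's statement comes out false, contradicting Rosa being a truth-teller.
So Priya is a liar.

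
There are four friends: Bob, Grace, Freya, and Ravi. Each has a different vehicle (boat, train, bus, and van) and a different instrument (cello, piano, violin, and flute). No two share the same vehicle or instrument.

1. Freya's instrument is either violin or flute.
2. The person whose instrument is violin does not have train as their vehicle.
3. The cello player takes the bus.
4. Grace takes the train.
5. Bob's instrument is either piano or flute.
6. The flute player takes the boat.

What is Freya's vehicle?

van

With clues 1–3, bus is impossible for Freya's vehicle.
With clues 1–4, train is impossible for Freya's vehicle.
With clues 1–6, boat is impossible for Freya's vehicle.
That leaves van.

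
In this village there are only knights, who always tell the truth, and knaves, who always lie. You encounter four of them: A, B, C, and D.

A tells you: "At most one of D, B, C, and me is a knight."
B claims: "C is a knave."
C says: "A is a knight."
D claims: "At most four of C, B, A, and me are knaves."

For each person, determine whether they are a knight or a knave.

A: knave, B: knight, C: knave, D: knight

Regardless of anyone's role, D's statement is true, so D is a knight.
Consider A. Suppose A is a knight.
Then A's own statement would have to be true, but it can't be — contradiction.
So A is a knave.
With that fixed, C's statement is false, so C is a knave.
With that fixed, B's statement is true, so B is a knight.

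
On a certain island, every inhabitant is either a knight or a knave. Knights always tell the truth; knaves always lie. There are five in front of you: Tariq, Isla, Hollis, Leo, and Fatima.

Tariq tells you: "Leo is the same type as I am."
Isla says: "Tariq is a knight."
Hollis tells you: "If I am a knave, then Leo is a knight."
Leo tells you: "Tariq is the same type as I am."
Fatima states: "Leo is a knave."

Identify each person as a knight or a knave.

Tariq: knight, Isla: knight, Hollis: knight, Leo: knight, Fatima: knave

Consider Tariq. Suppose Tariq is a knave.
Then whichever role Leo has, Leo's statement has the wrong truth value — contradiction.
So Tariq is a knight.
With that fixed, Isla's statement is true, so Isla is a knight.
Consider Hollis. Suppose Hollis is a knave.
Then no assignment of the remaining roles makes every statement match its speaker's type — contradiction.
So Hollis is a knight.
Consider Leo. Suppose Leo is a knave.
Then Tariq's statement comes out false, contradicting Tariq being a knight.
So Leo is a knight.
With that fixed, Fatima's statement is false, so Fatima is a knave.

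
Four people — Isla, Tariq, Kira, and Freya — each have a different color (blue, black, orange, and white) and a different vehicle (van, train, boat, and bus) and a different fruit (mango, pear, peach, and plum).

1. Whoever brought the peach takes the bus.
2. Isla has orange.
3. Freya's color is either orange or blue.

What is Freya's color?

blue

With clues 1–2, orange is impossible for Freya's color.
With clues 1–3, black and white are impossible for Freya's color.
That leaves blue.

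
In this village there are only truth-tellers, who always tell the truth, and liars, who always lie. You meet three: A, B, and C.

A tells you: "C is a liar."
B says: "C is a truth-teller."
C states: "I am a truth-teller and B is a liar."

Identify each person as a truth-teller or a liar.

A: truth-teller, B: liar, C: liar

Consider A. Suppose A is a liar.
Then no assignment of the remaining roles makes every statement match its speaker's type — contradiction.
So A is a truth-teller.
Consider B. Suppose B is a truth-teller.
Then no assignment of the remaining roles makes every statement match its speaker's type — contradiction.
So B is a liar.
Consider C. Suppose C is a truth-teller.
Then A's statement comes out false, contradicting A being a truth-teller.
So C is a liar.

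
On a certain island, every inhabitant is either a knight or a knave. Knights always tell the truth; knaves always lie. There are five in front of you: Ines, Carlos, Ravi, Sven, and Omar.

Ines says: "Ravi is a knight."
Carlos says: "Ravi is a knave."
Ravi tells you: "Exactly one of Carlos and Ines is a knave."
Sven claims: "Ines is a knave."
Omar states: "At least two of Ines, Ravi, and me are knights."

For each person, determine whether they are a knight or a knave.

Ines: knight, Carlos: knave, Ravi: knight, Sven: knave, Omar: knight

Consider Ines. Suppose Ines is a knave.
Then no assignment of the remaining roles makes every statement match its speaker's type — contradiction.
So Ines is a knight.
With that fixed, Sven's statement is false, so Sven is a knave.
Consider Carlos. Suppose Carlos is a knight.
Then no assignment of the remaining roles makes every statement match its speaker's type — contradiction.
So Carlos is a knave.
With that fixed, Ravi's statement is true, so Ravi is a knight.
With that fixed, Omar's statement is true, so Omar is a knight.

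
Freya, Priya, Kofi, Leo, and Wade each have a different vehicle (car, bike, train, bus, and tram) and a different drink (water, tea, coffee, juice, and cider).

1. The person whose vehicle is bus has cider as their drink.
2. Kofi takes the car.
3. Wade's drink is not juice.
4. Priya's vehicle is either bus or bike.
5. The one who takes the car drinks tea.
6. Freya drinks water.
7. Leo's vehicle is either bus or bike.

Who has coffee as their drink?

With clues 1–5, Kofi is impossible for the one with drink coffee.
With clues 1–6, Freya is impossible for the one with drink coffee.
With clues 1–7, Leo and Priya are impossible for the one with drink coffee.
That leaves Wade.

Wade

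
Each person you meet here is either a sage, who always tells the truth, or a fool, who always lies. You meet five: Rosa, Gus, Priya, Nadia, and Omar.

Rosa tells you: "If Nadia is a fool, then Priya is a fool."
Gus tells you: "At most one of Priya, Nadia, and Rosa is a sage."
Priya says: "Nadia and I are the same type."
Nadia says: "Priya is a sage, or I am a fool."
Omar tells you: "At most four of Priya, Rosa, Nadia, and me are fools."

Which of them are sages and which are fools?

Rosa: sage, Gus: fool, Priya: sage, Nadia: sage, Omar: sage

Regardless of anyone's role, Omar's statement is true, so Omar is a sage.
Consider Rosa. Suppose Rosa is a fool.
Then no assignment of the remaining roles makes every statement match its speaker's type — contradiction.
So Rosa is a sage.
Consider Gus. Suppose Gus is a sage.
Then no assignment of the remaining roles makes every statement match its speaker's type — contradiction.
So Gus is a fool.
Consider Priya. Suppose Priya is a fool.
Then whichever role Nadia has, Nadia's statement has the wrong truth value — contradiction.
So Priya is a sage.
With that fixed, Nadia's statement is true, so Nadia is a sage.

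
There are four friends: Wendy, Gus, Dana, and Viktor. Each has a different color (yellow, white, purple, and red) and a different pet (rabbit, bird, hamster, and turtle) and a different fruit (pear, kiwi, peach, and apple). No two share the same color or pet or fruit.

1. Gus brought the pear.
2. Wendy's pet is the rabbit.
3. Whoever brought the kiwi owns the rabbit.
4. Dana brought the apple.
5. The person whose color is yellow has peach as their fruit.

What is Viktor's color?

yellow

With clues 1–5, purple, red, and white are impossible for Viktor's color.
That leaves yellow.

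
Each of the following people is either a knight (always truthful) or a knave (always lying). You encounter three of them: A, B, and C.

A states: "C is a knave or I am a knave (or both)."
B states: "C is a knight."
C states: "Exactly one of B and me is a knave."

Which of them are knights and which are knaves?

A: knight, B: knave, C: knave

Consider A. Suppose A is a knave.
Then A's own statement would have to be false, but it can't be — contradiction.
So A is a knight.
Consider B. Suppose B is a knight.
Then whichever role C has, C's statement has the wrong truth value — contradiction.
So B is a knave.
Consider C. Suppose C is a knight.
Then A's statement comes out false, contradicting A being a knight.
So C is a knave.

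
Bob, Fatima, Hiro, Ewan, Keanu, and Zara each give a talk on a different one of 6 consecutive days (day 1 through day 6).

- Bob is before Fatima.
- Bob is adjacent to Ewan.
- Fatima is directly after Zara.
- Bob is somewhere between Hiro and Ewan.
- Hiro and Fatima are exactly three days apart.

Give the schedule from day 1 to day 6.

From clue 1: Bob is in {1,2,3,4,5}.
From clues 1–2: Fatima is in {3,4,5,6}.
From clues 1–3: Fatima is in {4,5,6}.
From clues 1–4: Bob is in {2,3}.
From clues 1–5: Ewan → day 1, Bob → day 2, Hiro → day 3, Keanu → day 4, Zara → day 5, Fatima → day 6.

Ewan, Bob, Hiro, Keanu, Zara, Fatima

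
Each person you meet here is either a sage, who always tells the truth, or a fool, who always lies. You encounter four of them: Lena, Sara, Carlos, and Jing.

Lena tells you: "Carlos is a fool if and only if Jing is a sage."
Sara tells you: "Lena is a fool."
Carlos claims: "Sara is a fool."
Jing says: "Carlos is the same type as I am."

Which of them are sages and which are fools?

Lena: sage, Sara: fool, Carlos: sage, Jing: fool

Consider Lena. Suppose Lena is a fool.
Then no assignment of the remaining roles makes every statement match its speaker's type — contradiction.
So Lena is a sage.
With that fixed, Sara's statement is false, so Sara is a fool.
With that fixed, Carlos's statement is true, so Carlos is a sage.
Consider Jing. Suppose Jing is a sage.
Then Lena's statement comes out false, contradicting Lena being a sage.
So Jing is a fool.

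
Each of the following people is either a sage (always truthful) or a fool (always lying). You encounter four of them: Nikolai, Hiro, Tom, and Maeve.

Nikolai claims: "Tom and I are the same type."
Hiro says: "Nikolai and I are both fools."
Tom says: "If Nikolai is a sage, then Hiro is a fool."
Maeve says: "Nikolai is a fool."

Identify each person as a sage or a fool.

Consider Nikolai. Suppose Nikolai is a fool.
Then whichever role Hiro has, Hiro's statement has the wrong truth value — contradiction.
So Nikolai is a sage.
With that fixed, Hiro's statement is false, so Hiro is a fool.
With that fixed, Tom's statement is true, so Tom is a sage.
With that fixed, Maeve's statement is false, so Maeve is a fool.

Nikolai: sage, Hiro: fool, Tom: sage, Maeve: fool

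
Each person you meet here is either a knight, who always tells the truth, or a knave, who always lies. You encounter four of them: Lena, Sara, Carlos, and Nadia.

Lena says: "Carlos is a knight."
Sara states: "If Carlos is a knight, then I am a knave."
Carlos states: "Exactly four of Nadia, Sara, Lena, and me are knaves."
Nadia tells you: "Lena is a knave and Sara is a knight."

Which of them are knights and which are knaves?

Lena: knave, Sara: knight, Carlos: knave, Nadia: knight

Consider Lena. Suppose Lena is a knight.
Then no assignment of the remaining roles makes every statement match its speaker's type — contradiction.
So Lena is a knave.
Consider Sara. Suppose Sara is a knave.
Then Sara's own statement would have to be false, but it can't be — contradiction.
So Sara is a knight.
With that fixed, Carlos's statement is false, so Carlos is a knave.
With that fixed, Nadia's statement is true, so Nadia is a knight.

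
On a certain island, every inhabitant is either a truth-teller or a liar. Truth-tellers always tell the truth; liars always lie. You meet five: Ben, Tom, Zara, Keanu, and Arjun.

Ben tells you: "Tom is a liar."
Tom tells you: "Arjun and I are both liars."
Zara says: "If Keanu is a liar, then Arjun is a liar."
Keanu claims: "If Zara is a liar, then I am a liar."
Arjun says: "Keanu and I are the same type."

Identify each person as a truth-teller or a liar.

Ben: truth-teller, Tom: liar, Zara: truth-teller, Keanu: truth-teller, Arjun: truth-teller

Consider Ben. Suppose Ben is a liar.
Then no assignment of the remaining roles makes every statement match its speaker's type — contradiction.
So Ben is a truth-teller.
Consider Tom. Suppose Tom is a truth-teller.
Then Ben's statement comes out false, contradicting Ben being a truth-teller.
So Tom is a liar.
Consider Zara. Suppose Zara is a liar.
Then whichever role Keanu has, Keanu's statement has the wrong truth value — contradiction.
So Zara is a truth-teller.
With that fixed, Keanu's statement is true, so Keanu is a truth-teller.
Consider Arjun. Suppose Arjun is a liar.
Then Tom's statement comes out true, contradicting Tom being a liar.
So Arjun is a truth-teller.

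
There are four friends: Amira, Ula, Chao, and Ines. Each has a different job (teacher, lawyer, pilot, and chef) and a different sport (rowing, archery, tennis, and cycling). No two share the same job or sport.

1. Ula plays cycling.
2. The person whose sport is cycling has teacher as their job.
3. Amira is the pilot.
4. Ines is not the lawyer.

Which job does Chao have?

With clues 1–2, teacher is impossible for Chao's job.
With clues 1–3, pilot is impossible for Chao's job.
With clues 1–4, chef is impossible for Chao's job.
That leaves lawyer.

lawyer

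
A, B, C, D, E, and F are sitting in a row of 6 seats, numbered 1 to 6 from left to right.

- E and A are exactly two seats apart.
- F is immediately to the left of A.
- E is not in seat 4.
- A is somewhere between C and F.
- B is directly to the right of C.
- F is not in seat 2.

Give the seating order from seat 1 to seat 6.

D, E, F, A, C, B

From clues 1–2: A is in {2,3,4,5,6}.
From clues 1–3: A is in {3,4,5}.
From clues 1–5: A is in {3,4}.
From clues 1–6: D → seat 1, E → seat 2, F → seat 3, A → seat 4, C → seat 5, B → seat 6.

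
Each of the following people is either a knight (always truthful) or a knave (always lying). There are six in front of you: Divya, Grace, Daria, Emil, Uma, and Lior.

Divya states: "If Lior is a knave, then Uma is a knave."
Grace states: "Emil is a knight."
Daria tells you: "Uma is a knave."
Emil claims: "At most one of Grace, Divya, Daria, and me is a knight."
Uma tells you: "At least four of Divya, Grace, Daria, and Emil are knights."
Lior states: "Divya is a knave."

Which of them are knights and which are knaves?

Consider Divya. Suppose Divya is a knave.
Then no assignment of the remaining roles makes every statement match its speaker's type — contradiction.
So Divya is a knight.
With that fixed, Lior's statement is false, so Lior is a knave.
Consider Grace. Suppose Grace is a knight.
Then no assignment of the remaining roles makes every statement match its speaker's type — contradiction.
So Grace is a knave.
With that fixed, Uma's statement is false, so Uma is a knave.
With that fixed, Daria's statement is true, so Daria is a knight.
With that fixed, Emil's statement is false, so Emil is a knave.

Divya: knight, Grace: knave, Daria: knight, Emil: knave, Uma: knave, Lior: knave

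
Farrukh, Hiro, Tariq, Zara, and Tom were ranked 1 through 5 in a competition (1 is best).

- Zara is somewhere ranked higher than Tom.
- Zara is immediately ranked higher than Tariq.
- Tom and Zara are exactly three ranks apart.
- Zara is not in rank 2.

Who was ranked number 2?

With clues 1–2, Tom is ruled out for rank 2.
With clues 1–3, Farrukh and Hiro are ruled out for rank 2.
With clues 1–4, Zara is ruled out for rank 2.
So rank 2 is Tariq.

Tariq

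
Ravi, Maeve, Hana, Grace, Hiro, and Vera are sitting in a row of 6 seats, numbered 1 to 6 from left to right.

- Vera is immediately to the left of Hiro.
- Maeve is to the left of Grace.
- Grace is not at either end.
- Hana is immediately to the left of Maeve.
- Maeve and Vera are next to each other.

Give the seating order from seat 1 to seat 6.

Hana, Maeve, Vera, Hiro, Grace, Ravi

From clue 1: Hiro is in {2,3,4,5,6}.
From clues 1–2: Maeve is in {1,2,3,4,5}.
From clues 1–3: Maeve is in {1,2,3,4}.
From clues 1–4: Maeve is in {2,3,4}.
From clues 1–5: Hana → seat 1, Maeve → seat 2, Vera → seat 3, Hiro → seat 4, Grace → seat 5, Ravi → seat 6.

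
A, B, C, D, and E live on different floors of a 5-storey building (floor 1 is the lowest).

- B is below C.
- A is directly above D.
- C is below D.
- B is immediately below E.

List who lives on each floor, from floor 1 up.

B, E, C, D, A

From clue 1: B is in {1,2,3,4}.
From clues 1–2: A is in {2,3,4,5}.
From clues 1–3: A is in {4,5}.
From clues 1–4: B → floor 1, E → floor 2, C → floor 3, D → floor 4, A → floor 5.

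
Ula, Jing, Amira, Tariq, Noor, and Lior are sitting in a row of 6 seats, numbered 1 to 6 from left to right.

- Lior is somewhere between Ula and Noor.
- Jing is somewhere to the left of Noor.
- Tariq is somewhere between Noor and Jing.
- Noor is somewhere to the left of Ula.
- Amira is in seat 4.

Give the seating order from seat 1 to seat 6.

Jing, Tariq, Noor, Amira, Lior, Ula

From clue 1: Lior is in {2,3,4,5}.
From clues 1–3: Jing is in {1,2,3,4}.
From clues 1–4: Ula is in {5,6}.
From clues 1–5: Jing → seat 1, Tariq → seat 2, Noor → seat 3, Amira → seat 4, Lior → seat 5, Ula → seat 6.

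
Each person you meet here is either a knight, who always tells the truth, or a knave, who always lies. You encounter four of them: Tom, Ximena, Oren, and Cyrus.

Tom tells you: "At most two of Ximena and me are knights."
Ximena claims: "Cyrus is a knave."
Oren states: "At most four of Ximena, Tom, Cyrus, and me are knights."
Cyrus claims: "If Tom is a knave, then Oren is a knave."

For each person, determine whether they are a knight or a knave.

Tom: knight, Ximena: knave, Oren: knight, Cyrus: knight

Regardless of anyone's role, Tom's statement is true, so Tom is a knight.
With that fixed, Oren's statement is true, so Oren is a knight.
With that fixed, Cyrus's statement is true, so Cyrus is a knight.
With that fixed, Ximena's statement is false, so Ximena is a knave.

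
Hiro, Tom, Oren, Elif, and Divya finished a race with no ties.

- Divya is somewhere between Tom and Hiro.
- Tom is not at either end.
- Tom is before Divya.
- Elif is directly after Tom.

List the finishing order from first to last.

From clue 1: Divya is in {2,3,4}.
From clues 1–2: Tom is in {2,3,4}.
From clues 1–3: Hiro is in {4,5}.
From clues 1–4: Oren → place 1, Tom → place 2, Elif → place 3, Divya → place 4, Hiro → place 5.

Oren, Tom, Elif, Divya, Hiro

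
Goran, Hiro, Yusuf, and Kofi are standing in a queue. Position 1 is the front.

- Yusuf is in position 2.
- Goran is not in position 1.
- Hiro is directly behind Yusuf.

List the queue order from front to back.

From clue 1: Yusuf → position 2.
From clues 1–2: Goran is in {3,4}.
From clues 1–3: Kofi → position 1, Hiro → position 3, Goran → position 4.

Kofi, Yusuf, Hiro, Goran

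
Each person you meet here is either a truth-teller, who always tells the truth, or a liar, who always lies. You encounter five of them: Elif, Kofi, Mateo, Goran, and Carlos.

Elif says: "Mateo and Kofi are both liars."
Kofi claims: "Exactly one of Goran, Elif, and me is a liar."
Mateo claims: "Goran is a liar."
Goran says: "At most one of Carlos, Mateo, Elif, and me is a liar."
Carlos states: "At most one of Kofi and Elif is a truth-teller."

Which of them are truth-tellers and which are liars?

Elif: liar, Kofi: liar, Mateo: truth-teller, Goran: liar, Carlos: truth-teller

Consider Elif. Suppose Elif is a truth-teller.
Then no assignment of the remaining roles makes every statement match its speaker's type — contradiction.
So Elif is a liar.
With that fixed, Carlos's statement is true, so Carlos is a truth-teller.
Consider Kofi. Suppose Kofi is a truth-teller.
Then no assignment of the remaining roles makes every statement match its speaker's type — contradiction.
So Kofi is a liar.
Consider Mateo. Suppose Mateo is a liar.
Then Elif's statement comes out true, contradicting Elif being a liar.
So Mateo is a truth-teller.
Consider Goran. Suppose Goran is a truth-teller.
Then Mateo's statement comes out false, contradicting Mateo being a truth-teller.
So Goran is a liar.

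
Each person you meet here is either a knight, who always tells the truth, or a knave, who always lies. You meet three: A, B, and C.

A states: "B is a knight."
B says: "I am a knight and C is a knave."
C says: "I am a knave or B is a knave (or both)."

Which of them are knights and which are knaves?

Consider A. Suppose A is a knight.
Then no assignment of the remaining roles makes every statement match its speaker's type — contradiction.
So A is a knave.
Consider B. Suppose B is a knight.
Then A's statement comes out true, contradicting A being a knave.
So B is a knave.
With that fixed, C's statement is true, so C is a knight.

A: knave, B: knave, C: knight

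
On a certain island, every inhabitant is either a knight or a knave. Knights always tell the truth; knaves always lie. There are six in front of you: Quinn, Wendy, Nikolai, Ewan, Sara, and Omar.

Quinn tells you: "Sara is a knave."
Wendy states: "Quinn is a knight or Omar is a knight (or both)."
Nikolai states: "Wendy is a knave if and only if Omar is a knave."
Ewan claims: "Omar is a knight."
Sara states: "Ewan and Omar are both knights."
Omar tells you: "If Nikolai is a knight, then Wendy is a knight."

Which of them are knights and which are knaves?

Quinn: knave, Wendy: knight, Nikolai: knight, Ewan: knight, Sara: knight, Omar: knight

Consider Quinn. Suppose Quinn is a knight.
Then no assignment of the remaining roles makes every statement match its speaker's type — contradiction.
So Quinn is a knave.
Consider Wendy. Suppose Wendy is a knave.
Then no assignment of the remaining roles makes every statement match its speaker's type — contradiction.
So Wendy is a knight.
With that fixed, Omar's statement is true, so Omar is a knight.
With that fixed, Nikolai's statement is true, so Nikolai is a knight.
With that fixed, Ewan's statement is true, so Ewan is a knight.
With that fixed, Sara's statement is true, so Sara is a knight.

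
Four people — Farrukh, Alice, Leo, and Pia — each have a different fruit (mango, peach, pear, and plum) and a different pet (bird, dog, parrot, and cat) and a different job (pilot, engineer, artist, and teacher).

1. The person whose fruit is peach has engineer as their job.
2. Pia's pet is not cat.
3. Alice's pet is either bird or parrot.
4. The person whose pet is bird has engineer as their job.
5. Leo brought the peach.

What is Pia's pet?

dog

With clues 1–2, cat is impossible for Pia's pet.
With clues 1–5, bird and parrot are impossible for Pia's pet.
That leaves dog.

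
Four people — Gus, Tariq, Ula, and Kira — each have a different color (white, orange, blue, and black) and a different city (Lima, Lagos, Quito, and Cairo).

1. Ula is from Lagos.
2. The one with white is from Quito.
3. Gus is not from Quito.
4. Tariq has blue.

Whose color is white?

With clues 1–2, Ula is impossible for the one with color white.
With clues 1–3, Gus is impossible for the one with color white.
With clues 1–4, Tariq is impossible for the one with color white.
That leaves Kira.

Kira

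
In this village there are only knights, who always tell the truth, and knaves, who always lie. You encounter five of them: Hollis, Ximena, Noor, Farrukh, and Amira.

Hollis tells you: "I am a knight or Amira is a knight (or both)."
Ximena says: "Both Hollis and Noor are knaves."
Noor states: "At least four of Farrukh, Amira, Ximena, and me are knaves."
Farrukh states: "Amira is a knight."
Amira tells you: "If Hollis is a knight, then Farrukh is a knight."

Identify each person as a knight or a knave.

Hollis: knight, Ximena: knave, Noor: knave, Farrukh: knight, Amira: knight

Consider Hollis. Suppose Hollis is a knave.
Then no assignment of the remaining roles makes every statement match its speaker's type — contradiction.
So Hollis is a knight.
With that fixed, Ximena's statement is false, so Ximena is a knave.
Consider Noor. Suppose Noor is a knight.
Then Noor's own statement would have to be true, but it can't be — contradiction.
So Noor is a knave.
Consider Farrukh. Suppose Farrukh is a knave.
Then no assignment of the remaining roles makes every statement match its speaker's type — contradiction.
So Farrukh is a knight.
With that fixed, Amira's statement is true, so Amira is a knight.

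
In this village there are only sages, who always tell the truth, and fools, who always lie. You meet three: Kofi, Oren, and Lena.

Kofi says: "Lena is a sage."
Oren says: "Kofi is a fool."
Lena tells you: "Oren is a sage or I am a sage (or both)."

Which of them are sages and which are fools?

Kofi: sage, Oren: fool, Lena: sage

Consider Kofi. Suppose Kofi is a fool.
Then no assignment of the remaining roles makes every statement match its speaker's type — contradiction.
So Kofi is a sage.
With that fixed, Oren's statement is false, so Oren is a fool.
Consider Lena. Suppose Lena is a fool.
Then Kofi's statement comes out false, contradicting Kofi being a sage.
So Lena is a sage.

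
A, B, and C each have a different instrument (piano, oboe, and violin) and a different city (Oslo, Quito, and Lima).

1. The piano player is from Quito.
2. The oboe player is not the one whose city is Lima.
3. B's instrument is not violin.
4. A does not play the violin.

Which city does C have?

With clues 1–4, Oslo and Quito are impossible for C's city.
That leaves Lima.

Lima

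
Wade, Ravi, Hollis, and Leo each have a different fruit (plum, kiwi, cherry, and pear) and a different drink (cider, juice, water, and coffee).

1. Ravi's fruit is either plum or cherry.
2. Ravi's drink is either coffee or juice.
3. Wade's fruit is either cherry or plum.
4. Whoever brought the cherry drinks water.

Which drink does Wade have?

water

With clues 1–4, cider, coffee, and juice are impossible for Wade's drink.
That leaves water.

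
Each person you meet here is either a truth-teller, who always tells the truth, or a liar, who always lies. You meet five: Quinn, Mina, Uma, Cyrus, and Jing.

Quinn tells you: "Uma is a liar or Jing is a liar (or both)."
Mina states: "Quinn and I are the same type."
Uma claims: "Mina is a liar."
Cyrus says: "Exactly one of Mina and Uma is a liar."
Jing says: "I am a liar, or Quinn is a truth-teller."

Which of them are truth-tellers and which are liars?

Consider Quinn. Suppose Quinn is a liar.
Then whichever role Mina has, Mina's statement has the wrong truth value — contradiction.
So Quinn is a truth-teller.
With that fixed, Jing's statement is true, so Jing is a truth-teller.
Consider Mina. Suppose Mina is a liar.
Then no assignment of the remaining roles makes every statement match its speaker's type — contradiction.
So Mina is a truth-teller.
With that fixed, Uma's statement is false, so Uma is a liar.
With that fixed, Cyrus's statement is true, so Cyrus is a truth-teller.

Quinn: truth-teller, Mina: truth-teller, Uma: liar, Cyrus: truth-teller, Jing: truth-teller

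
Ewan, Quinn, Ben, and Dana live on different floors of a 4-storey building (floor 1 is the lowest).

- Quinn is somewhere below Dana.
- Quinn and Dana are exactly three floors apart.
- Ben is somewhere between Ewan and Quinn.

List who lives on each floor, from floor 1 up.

Quinn, Ben, Ewan, Dana

From clue 1: Quinn is in {1,2,3}.
From clues 1–2: Quinn → floor 1, Dana → floor 4.
From clues 1–3: Ben → floor 2, Ewan → floor 3.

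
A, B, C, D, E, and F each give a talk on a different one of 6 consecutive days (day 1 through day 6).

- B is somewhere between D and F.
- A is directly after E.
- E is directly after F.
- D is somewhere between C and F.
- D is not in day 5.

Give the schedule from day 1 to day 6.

From clue 1: B is in {2,3,4,5}.
From clues 1–3: A is in {3,4,5,6}.
From clues 1–4: A is in {3,6}.
From clues 1–5: C → day 1, D → day 2, B → day 3, F → day 4, E → day 5, A → day 6.

C, D, B, F, E, A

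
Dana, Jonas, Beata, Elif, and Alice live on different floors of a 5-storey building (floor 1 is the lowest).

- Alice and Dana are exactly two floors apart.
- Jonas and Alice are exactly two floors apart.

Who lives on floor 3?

With clues 1–2, Beata, Dana, Elif, and Jonas are ruled out for floor 3.
So floor 3 is Alice.

Alice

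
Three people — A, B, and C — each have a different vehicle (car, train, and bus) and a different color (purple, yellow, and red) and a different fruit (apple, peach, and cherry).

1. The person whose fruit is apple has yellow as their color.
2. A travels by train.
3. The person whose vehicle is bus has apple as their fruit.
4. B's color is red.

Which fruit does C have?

apple

With clues 1–4, cherry and peach are impossible for C's fruit.
That leaves apple.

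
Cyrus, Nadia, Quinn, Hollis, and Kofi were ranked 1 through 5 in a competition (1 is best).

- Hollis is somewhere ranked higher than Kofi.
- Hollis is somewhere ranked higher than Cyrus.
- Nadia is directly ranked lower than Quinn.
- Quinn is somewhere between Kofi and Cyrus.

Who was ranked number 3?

Quinn

With clues 1–4, Cyrus, Hollis, Kofi, and Nadia are ruled out for rank 3.
So rank 3 is Quinn.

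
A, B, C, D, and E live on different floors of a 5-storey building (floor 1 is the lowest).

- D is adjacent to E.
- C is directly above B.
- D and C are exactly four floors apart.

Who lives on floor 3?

With clues 1–3, B, C, D, and E are ruled out for floor 3.
So floor 3 is A.

A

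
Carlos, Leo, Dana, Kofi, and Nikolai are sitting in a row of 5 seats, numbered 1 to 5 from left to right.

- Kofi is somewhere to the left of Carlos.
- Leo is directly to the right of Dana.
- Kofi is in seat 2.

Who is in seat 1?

With clue 1, Carlos is ruled out for seat 1.
With clues 1–2, Leo is ruled out for seat 1.
With clues 1–3, Dana and Kofi are ruled out for seat 1.
So seat 1 is Nikolai.

Nikolai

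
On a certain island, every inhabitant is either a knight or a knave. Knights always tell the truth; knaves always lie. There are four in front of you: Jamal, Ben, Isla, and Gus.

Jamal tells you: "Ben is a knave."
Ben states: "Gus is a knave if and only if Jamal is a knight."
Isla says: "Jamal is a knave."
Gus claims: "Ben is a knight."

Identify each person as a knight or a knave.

Consider Jamal. Suppose Jamal is a knight.
Then no assignment of the remaining roles makes every statement match its speaker's type — contradiction.
So Jamal is a knave.
With that fixed, Isla's statement is true, so Isla is a knight.
Consider Ben. Suppose Ben is a knave.
Then Jamal's statement comes out true, contradicting Jamal being a knave.
So Ben is a knight.
With that fixed, Gus's statement is true, so Gus is a knight.

Jamal: knave, Ben: knight, Isla: knight, Gus: knight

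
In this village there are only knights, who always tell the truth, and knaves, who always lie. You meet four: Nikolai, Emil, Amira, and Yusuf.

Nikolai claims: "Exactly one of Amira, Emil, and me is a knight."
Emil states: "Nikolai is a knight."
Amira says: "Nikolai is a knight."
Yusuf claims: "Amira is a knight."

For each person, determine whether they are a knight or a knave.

Nikolai: knave, Emil: knave, Amira: knave, Yusuf: knave

Consider Nikolai. Suppose Nikolai is a knight.
Then no assignment of the remaining roles makes every statement match its speaker's type — contradiction.
So Nikolai is a knave.
With that fixed, Emil's statement is false, so Emil is a knave.
With that fixed, Amira's statement is false, so Amira is a knave.
With that fixed, Yusuf's statement is false, so Yusuf is a knave.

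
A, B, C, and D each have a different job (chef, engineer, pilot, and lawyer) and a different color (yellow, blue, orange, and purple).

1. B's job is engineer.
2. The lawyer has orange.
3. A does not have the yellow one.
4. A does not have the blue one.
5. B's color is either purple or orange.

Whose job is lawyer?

Clue 1 rules out B for the one with job lawyer.
With clues 1–5, C and D are impossible for the one with job lawyer.
That leaves A.

A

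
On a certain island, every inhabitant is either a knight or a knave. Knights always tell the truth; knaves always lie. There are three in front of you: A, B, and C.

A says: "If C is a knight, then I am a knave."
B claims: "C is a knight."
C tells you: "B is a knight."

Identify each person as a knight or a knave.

A: knight, B: knave, C: knave

Consider A. Suppose A is a knave.
Then A's own statement would have to be false, but it can't be — contradiction.
So A is a knight.
Consider B. Suppose B is a knight.
Then no assignment of the remaining roles makes every statement match its speaker's type — contradiction.
So B is a knave.
With that fixed, C's statement is false, so C is a knave.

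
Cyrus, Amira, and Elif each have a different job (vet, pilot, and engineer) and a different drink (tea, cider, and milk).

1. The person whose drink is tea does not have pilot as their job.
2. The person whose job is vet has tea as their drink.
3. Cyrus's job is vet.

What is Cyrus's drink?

With clues 1–3, cider and milk are impossible for Cyrus's drink.
That leaves tea.

tea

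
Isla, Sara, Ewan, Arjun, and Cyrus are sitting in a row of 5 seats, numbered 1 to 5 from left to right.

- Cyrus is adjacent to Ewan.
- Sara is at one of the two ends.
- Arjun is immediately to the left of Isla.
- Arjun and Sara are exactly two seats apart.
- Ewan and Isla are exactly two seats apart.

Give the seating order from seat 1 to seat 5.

Cyrus, Ewan, Arjun, Isla, Sara

From clues 1–2: Sara is in {1,5}.
From clues 1–4: Arjun → seat 3, Isla → seat 4, Sara → seat 5.
From clues 1–5: Cyrus → seat 1, Ewan → seat 2.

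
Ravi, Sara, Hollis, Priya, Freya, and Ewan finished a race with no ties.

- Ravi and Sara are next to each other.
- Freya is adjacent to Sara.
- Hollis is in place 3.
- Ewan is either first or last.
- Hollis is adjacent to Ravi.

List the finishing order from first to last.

Ewan, Priya, Hollis, Ravi, Sara, Freya

From clues 1–2: Sara is in {2,3,4,5}.
From clues 1–3: Hollis → place 3, Sara → place 5.
From clues 1–4: Ewan → place 1, Priya → place 2.
From clues 1–5: Ravi → place 4, Freya → place 6.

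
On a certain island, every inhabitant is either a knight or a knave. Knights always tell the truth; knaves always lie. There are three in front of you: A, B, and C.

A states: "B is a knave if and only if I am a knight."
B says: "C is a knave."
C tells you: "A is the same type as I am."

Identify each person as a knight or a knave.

A: knight, B: knave, C: knight

Consider A. Suppose A is a knave.
Then whichever role C has, C's statement has the wrong truth value — contradiction.
So A is a knight.
Consider B. Suppose B is a knight.
Then A's statement comes out false, contradicting A being a knight.
So B is a knave.
Consider C. Suppose C is a knave.
Then B's statement comes out true, contradicting B being a knave.
So C is a knight.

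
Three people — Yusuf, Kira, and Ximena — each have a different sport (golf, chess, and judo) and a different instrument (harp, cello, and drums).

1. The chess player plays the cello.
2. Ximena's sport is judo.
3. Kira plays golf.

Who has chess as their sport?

Yusuf

With clues 1–2, Ximena is impossible for the one with sport chess.
With clues 1–3, Kira is impossible for the one with sport chess.
That leaves Yusuf.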